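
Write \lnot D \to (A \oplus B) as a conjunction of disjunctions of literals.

\lnot D \to (A \oplus B)
⇔ \lnot \lnot D \lor (A \oplus B)   [eliminate \to]
⇔ \lnot \lnot D \lor ((A \lor B) \land \lnot (A \land B))   [expand \oplus]
⇔ D \lor ((A \lor B) \land \lnot (A \land B))   [double negation]
⇔ D \lor ((A \lor B) \land (\lnot A \lor \lnot B))   [De Morgan]
⇔ (D \lor A \lor B) \land (D \lor \lnot A \lor \lnot B)   [distribute \lor over \land]

(D \lor A \lor B) \land (D \lor \lnot A \lor \lnot B)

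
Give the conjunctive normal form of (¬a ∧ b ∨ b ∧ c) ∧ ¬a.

b ∧ ¬a

(¬a ∧ b ∨ b ∧ c) ∧ ¬a
≡ (¬a ∨ b) ∧ (¬a ∨ c) ∧ (b ∨ b) ∧ (b ∨ c) ∧ ¬a   (distribute ∨ over ∧)
≡ b ∧ ¬a   (simplify)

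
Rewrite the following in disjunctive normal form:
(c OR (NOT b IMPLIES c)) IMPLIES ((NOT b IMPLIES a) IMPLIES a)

(c OR (NOT b IMPLIES c)) IMPLIES ((NOT b IMPLIES a) IMPLIES a)
≡ NOT (c OR (NOT b IMPLIES c)) OR ((NOT b IMPLIES a) IMPLIES a)   [eliminate IMPLIES]
≡ NOT (c OR NOT NOT b OR c) OR ((NOT b IMPLIES a) IMPLIES a)   [eliminate IMPLIES]
≡ NOT (c OR NOT NOT b OR c) OR NOT (NOT b IMPLIES a) OR a   [eliminate IMPLIES]
≡ NOT (c OR NOT NOT b OR c) OR NOT (NOT NOT b OR a) OR a   [eliminate IMPLIES]
≡ (NOT c AND NOT NOT NOT b AND NOT c) OR NOT (NOT NOT b OR a) OR a   [De Morgan]
≡ (NOT c AND NOT b AND NOT c) OR NOT (NOT NOT b OR a) OR a   [double negation]
≡ (NOT c AND NOT b AND NOT c) OR (NOT NOT NOT b AND NOT a) OR a   [De Morgan]
≡ (NOT c AND NOT b AND NOT c) OR (NOT b AND NOT a) OR a   [double negation]
≡ (NOT c AND NOT b) OR (NOT b AND NOT a) OR a   [simplify]

(NOT c AND NOT b) OR (NOT b AND NOT a) OR a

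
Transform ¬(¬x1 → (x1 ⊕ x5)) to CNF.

¬(¬x1 → (x1 ⊕ x5))
≡ ¬(¬¬x1 ∨ (x1 ⊕ x5))   — eliminate →
≡ ¬(¬¬x1 ∨ ((x1 ∨ x5) ∧ ¬(x1 ∧ x5)))   — expand ⊕
≡ ¬¬¬x1 ∧ ¬((x1 ∨ x5) ∧ ¬(x1 ∧ x5))   — De Morgan
≡ ¬x1 ∧ ¬((x1 ∨ x5) ∧ ¬(x1 ∧ x5))   — double negation
≡ ¬x1 ∧ (¬(x1 ∨ x5) ∨ ¬¬(x1 ∧ x5))   — De Morgan
≡ ¬x1 ∧ ((¬x1 ∧ ¬x5) ∨ ¬¬(x1 ∧ x5))   — De Morgan
≡ ¬x1 ∧ ((¬x1 ∧ ¬x5) ∨ (x1 ∧ x5))   — double negation
≡ ¬x1 ∧ (¬x1 ∨ x1) ∧ (¬x1 ∨ x5) ∧ (¬x5 ∨ x1) ∧ (¬x5 ∨ x5)   — distribute ∨ over ∧
≡ ¬x1 ∧ (¬x5 ∨ x1)   — simplify

¬x1 ∧ (¬x5 ∨ x1)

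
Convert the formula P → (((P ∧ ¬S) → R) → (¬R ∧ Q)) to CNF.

P → (((P ∧ ¬S) → R) → (¬R ∧ Q))
≡ ¬P ∨ (((P ∧ ¬S) → R) → (¬R ∧ Q))   [eliminate →]
≡ ¬P ∨ ¬((P ∧ ¬S) → R) ∨ (¬R ∧ Q)   [eliminate →]
≡ ¬P ∨ ¬(¬(P ∧ ¬S) ∨ R) ∨ (¬R ∧ Q)   [eliminate →]
≡ ¬P ∨ (¬¬(P ∧ ¬S) ∧ ¬R) ∨ (¬R ∧ Q)   [De Morgan]
≡ ¬P ∨ (P ∧ ¬S ∧ ¬R) ∨ (¬R ∧ Q)   [double negation]
≡ (¬P ∨ P ∨ ¬R) ∧ (¬P ∨ P ∨ Q) ∧ (¬P ∨ ¬S ∨ ¬R) ∧ (¬P ∨ ¬S ∨ Q) ∧ (¬P ∨ ¬R ∨ ¬R) ∧ (¬P ∨ ¬R ∨ Q)   [distribute ∨ over ∧]
≡ (¬P ∨ ¬S ∨ Q) ∧ (¬P ∨ ¬R)   [simplify]

(¬P ∨ ¬S ∨ Q) ∧ (¬P ∨ ¬R)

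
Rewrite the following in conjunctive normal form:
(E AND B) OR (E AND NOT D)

E AND (B OR NOT D)

(E AND B) OR (E AND NOT D)
⇔ (E OR E) AND (E OR NOT D) AND (B OR E) AND (B OR NOT D)   [distribute OR over AND]
⇔ E AND (B OR NOT D)   [simplify]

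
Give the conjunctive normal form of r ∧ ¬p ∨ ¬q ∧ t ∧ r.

r ∧ ¬p ∨ ¬q ∧ t ∧ r
≡ (r ∨ ¬q) ∧ (r ∨ t) ∧ (r ∨ r) ∧ (¬p ∨ ¬q) ∧ (¬p ∨ t) ∧ (¬p ∨ r)   — distribute ∨ over ∧
≡ r ∧ (¬p ∨ ¬q) ∧ (¬p ∨ t)   — simplify

r ∧ (¬p ∨ ¬q) ∧ (¬p ∨ t)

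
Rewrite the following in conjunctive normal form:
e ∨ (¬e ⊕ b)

e ∨ ¬b

e ∨ (¬e ⊕ b)
= e ∨ ((¬e ∨ b) ∧ ¬(¬e ∧ b))   (expand ⊕)
= e ∨ ((¬e ∨ b) ∧ (¬¬e ∨ ¬b))   (De Morgan)
= e ∨ ((¬e ∨ b) ∧ (e ∨ ¬b))   (double negation)
= (e ∨ ¬e ∨ b) ∧ (e ∨ e ∨ ¬b)   (distribute ∨ over ∧)
= e ∨ ¬b   (simplify)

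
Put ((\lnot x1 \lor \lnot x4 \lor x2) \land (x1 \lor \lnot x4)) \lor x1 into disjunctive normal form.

\lnot x4 \lor x1

((\lnot x1 \lor \lnot x4 \lor x2) \land (x1 \lor \lnot x4)) \lor x1
≡ (\lnot x1 \land x1) \lor (\lnot x1 \land \lnot x4) \lor (\lnot x4 \land x1) \lor (\lnot x4 \land \lnot x4) \lor (x2 \land x1) \lor (x2 \land \lnot x4) \lor x1   [distribute \land over \lor]
≡ \lnot x4 \lor x1   [simplify]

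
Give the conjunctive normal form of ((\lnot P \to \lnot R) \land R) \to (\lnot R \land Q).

((\lnot P \to \lnot R) \land R) \to (\lnot R \land Q)
⇔ \lnot ((\lnot P \to \lnot R) \land R) \lor (\lnot R \land Q)
⇔ \lnot ((\lnot \lnot P \lor \lnot R) \land R) \lor (\lnot R \land Q)
⇔ \lnot (\lnot \lnot P \lor \lnot R) \lor \lnot R \lor (\lnot R \land Q)
⇔ (\lnot \lnot \lnot P \land \lnot \lnot R) \lor \lnot R \lor (\lnot R \land Q)
⇔ (\lnot P \land \lnot \lnot R) \lor \lnot R \lor (\lnot R \land Q)
⇔ (\lnot P \land R) \lor \lnot R \lor (\lnot R \land Q)
⇔ (\lnot P \lor \lnot R \lor \lnot R) \land (\lnot P \lor \lnot R \lor Q) \land (R \lor \lnot R \lor \lnot R) \land (R \lor \lnot R \lor Q)
⇔ \lnot P \lor \lnot R

\lnot P \lor \lnot R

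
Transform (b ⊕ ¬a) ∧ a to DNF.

b ∧ a

(b ⊕ ¬a) ∧ a
≡ ((b ∧ ¬¬a) ∨ (¬b ∧ ¬a)) ∧ a
≡ ((b ∧ a) ∨ (¬b ∧ ¬a)) ∧ a
≡ (b ∧ a ∧ a) ∨ (¬b ∧ ¬a ∧ a)
≡ b ∧ a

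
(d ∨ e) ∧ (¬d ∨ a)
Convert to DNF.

(d ∨ e) ∧ (¬d ∨ a)
= (d ∧ ¬d) ∨ (d ∧ a) ∨ (e ∧ ¬d) ∨ (e ∧ a)   [distribute ∧ over ∨]
= (d ∧ a) ∨ (e ∧ ¬d) ∨ (e ∧ a)   [simplify]

(d ∧ a) ∨ (e ∧ ¬d) ∨ (e ∧ a)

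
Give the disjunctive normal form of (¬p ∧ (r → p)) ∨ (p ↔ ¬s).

(¬p ∧ (r → p)) ∨ (p ↔ ¬s)
≡ (¬p ∧ (¬r ∨ p)) ∨ (p ↔ ¬s)   — eliminate →
≡ (¬p ∧ (¬r ∨ p)) ∨ ((p → ¬s) ∧ (¬s → p))   — eliminate ↔
≡ (¬p ∧ (¬r ∨ p)) ∨ ((¬p ∨ ¬s) ∧ (¬s → p))   — eliminate →
≡ (¬p ∧ (¬r ∨ p)) ∨ ((¬p ∨ ¬s) ∧ (¬¬s ∨ p))   — eliminate →
≡ (¬p ∧ (¬r ∨ p)) ∨ ((¬p ∨ ¬s) ∧ (s ∨ p))   — double negation
≡ (¬p ∧ ¬r) ∨ (¬p ∧ p) ∨ (¬p ∧ s) ∨ (¬p ∧ p) ∨ (¬s ∧ s) ∨ (¬s ∧ p)   — distribute ∧ over ∨
≡ (¬p ∧ ¬r) ∨ (¬p ∧ s) ∨ (¬s ∧ p)   — simplify

(¬p ∧ ¬r) ∨ (¬p ∧ s) ∨ (¬s ∧ p)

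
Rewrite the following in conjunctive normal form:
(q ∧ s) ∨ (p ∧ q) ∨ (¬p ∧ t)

(q ∧ s) ∨ (p ∧ q) ∨ (¬p ∧ t)
= (q ∨ p ∨ ¬p) ∧ (q ∨ p ∨ t) ∧ (q ∨ q ∨ ¬p) ∧ (q ∨ q ∨ t) ∧ (s ∨ p ∨ ¬p) ∧ (s ∨ p ∨ t) ∧ (s ∨ q ∨ ¬p) ∧ (s ∨ q ∨ t)   — distribute ∨ over ∧
= (q ∨ ¬p) ∧ (q ∨ t) ∧ (s ∨ p ∨ t)   — simplify

(q ∨ ¬p) ∧ (q ∨ t) ∧ (s ∨ p ∨ t)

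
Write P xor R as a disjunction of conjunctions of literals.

(P & ~R) | (~P & R)

P xor R
⇔ (P & ~R) | (~P & R)   — expand xor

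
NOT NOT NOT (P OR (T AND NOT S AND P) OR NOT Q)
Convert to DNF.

NOT P AND Q

NOT NOT NOT (P OR (T AND NOT S AND P) OR NOT Q)
⇔ NOT (P OR (T AND NOT S AND P) OR NOT Q)   [double negation]
⇔ NOT P AND NOT (T AND NOT S AND P) AND NOT NOT Q   [De Morgan]
⇔ NOT P AND (NOT T OR NOT NOT S OR NOT P) AND NOT NOT Q   [De Morgan]
⇔ NOT P AND (NOT T OR S OR NOT P) AND NOT NOT Q   [double negation]
⇔ NOT P AND (NOT T OR S OR NOT P) AND Q   [double negation]
⇔ (NOT P AND NOT T AND Q) OR (NOT P AND S AND Q) OR (NOT P AND NOT P AND Q)   [distribute AND over OR]
⇔ NOT P AND Q   [simplify]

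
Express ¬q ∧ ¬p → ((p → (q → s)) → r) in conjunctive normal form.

q ∨ p ∨ r

¬q ∧ ¬p → ((p → (q → s)) → r)
= ¬(¬q ∧ ¬p) ∨ ((p → (q → s)) → r)   — eliminate →
= ¬(¬q ∧ ¬p) ∨ ¬(p → (q → s)) ∨ r   — eliminate →
= ¬(¬q ∧ ¬p) ∨ ¬(¬p ∨ (q → s)) ∨ r   — eliminate →
= ¬(¬q ∧ ¬p) ∨ ¬(¬p ∨ ¬q ∨ s) ∨ r   — eliminate →
= ¬¬q ∨ ¬¬p ∨ ¬(¬p ∨ ¬q ∨ s) ∨ r   — De Morgan
= q ∨ ¬¬p ∨ ¬(¬p ∨ ¬q ∨ s) ∨ r   — double negation
= q ∨ p ∨ ¬(¬p ∨ ¬q ∨ s) ∨ r   — double negation
= q ∨ p ∨ ¬¬p ∧ ¬¬q ∧ ¬s ∨ r   — De Morgan
= q ∨ p ∨ p ∧ ¬¬q ∧ ¬s ∨ r   — double negation
= q ∨ p ∨ p ∧ q ∧ ¬s ∨ r   — double negation
= (q ∨ p ∨ p ∨ r) ∧ (q ∨ p ∨ q ∨ r) ∧ (q ∨ p ∨ ¬s ∨ r)   — distribute ∨ over ∧
= q ∨ p ∨ r   — simplify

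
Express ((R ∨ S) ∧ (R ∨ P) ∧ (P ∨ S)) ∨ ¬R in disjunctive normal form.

(R ∧ P) ∨ (R ∧ S) ∨ (S ∧ P) ∨ ¬R

((R ∨ S) ∧ (R ∨ P) ∧ (P ∨ S)) ∨ ¬R
≡ (R ∧ R ∧ P) ∨ (R ∧ R ∧ S) ∨ (R ∧ P ∧ P) ∨ (R ∧ P ∧ S) ∨ (S ∧ R ∧ P) ∨ (S ∧ R ∧ S) ∨ (S ∧ P ∧ P) ∨ (S ∧ P ∧ S) ∨ ¬R   — distribute ∧ over ∨
≡ (R ∧ P) ∨ (R ∧ S) ∨ (S ∧ P) ∨ ¬R   — simplify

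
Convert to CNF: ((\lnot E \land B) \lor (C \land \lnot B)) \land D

((\lnot E \land B) \lor (C \land \lnot B)) \land D
≡ (\lnot E \lor C) \land (\lnot E \lor \lnot B) \land (B \lor C) \land (B \lor \lnot B) \land D   [distribute \lor over \land]
≡ (\lnot E \lor C) \land (\lnot E \lor \lnot B) \land (B \lor C) \land D   [simplify]

(\lnot E \lor C) \land (\lnot E \lor \lnot B) \land (B \lor C) \land D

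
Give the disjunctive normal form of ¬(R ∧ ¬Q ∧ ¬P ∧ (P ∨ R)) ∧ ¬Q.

¬(R ∧ ¬Q ∧ ¬P ∧ (P ∨ R)) ∧ ¬Q
⇔ (¬R ∨ ¬¬Q ∨ ¬¬P ∨ ¬(P ∨ R)) ∧ ¬Q   [De Morgan]
⇔ (¬R ∨ Q ∨ ¬¬P ∨ ¬(P ∨ R)) ∧ ¬Q   [double negation]
⇔ (¬R ∨ Q ∨ P ∨ ¬(P ∨ R)) ∧ ¬Q   [double negation]
⇔ (¬R ∨ Q ∨ P ∨ (¬P ∧ ¬R)) ∧ ¬Q   [De Morgan]
⇔ (¬R ∧ ¬Q) ∨ (Q ∧ ¬Q) ∨ (P ∧ ¬Q) ∨ (¬P ∧ ¬R ∧ ¬Q)   [distribute ∧ over ∨]
⇔ (¬R ∧ ¬Q) ∨ (P ∧ ¬Q)   [simplify]

(¬R ∧ ¬Q) ∨ (P ∧ ¬Q)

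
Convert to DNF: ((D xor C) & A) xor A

(~D & ~C & A) | (C & D & A)

((D xor C) & A) xor A
= ((D xor C) & A & ~A) | (~((D xor C) & A) & A)   [expand xor]
= (((D & ~C) | (~D & C)) & A & ~A) | (~((D xor C) & A) & A)   [expand xor]
= (((D & ~C) | (~D & C)) & A & ~A) | (~(((D & ~C) | (~D & C)) & A) & A)   [expand xor]
= (((D & ~C) | (~D & C)) & A & ~A) | ((~((D & ~C) | (~D & C)) | ~A) & A)   [De Morgan]
= (((D & ~C) | (~D & C)) & A & ~A) | (((~(D & ~C) & ~(~D & C)) | ~A) & A)   [De Morgan]
= (((D & ~C) | (~D & C)) & A & ~A) | ((((~D | ~~C) & ~(~D & C)) | ~A) & A)   [De Morgan]
= (((D & ~C) | (~D & C)) & A & ~A) | ((((~D | C) & ~(~D & C)) | ~A) & A)   [double negation]
= (((D & ~C) | (~D & C)) & A & ~A) | ((((~D | C) & (~~D | ~C)) | ~A) & A)   [De Morgan]
= (((D & ~C) | (~D & C)) & A & ~A) | ((((~D | C) & (D | ~C)) | ~A) & A)   [double negation]
= (D & ~C & A & ~A) | (~D & C & A & ~A) | (~D & D & A) | (~D & ~C & A) | (C & D & A) | (C & ~C & A) | (~A & A)   [distribute & over |]
= (~D & ~C & A) | (C & D & A)   [simplify]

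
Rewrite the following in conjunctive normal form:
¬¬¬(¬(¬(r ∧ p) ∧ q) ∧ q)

¬¬¬(¬(¬(r ∧ p) ∧ q) ∧ q)
≡ ¬(¬(¬(r ∧ p) ∧ q) ∧ q)   [double negation]
≡ ¬¬(¬(r ∧ p) ∧ q) ∨ ¬q   [De Morgan]
≡ (¬(r ∧ p) ∧ q) ∨ ¬q   [double negation]
≡ ((¬r ∨ ¬p) ∧ q) ∨ ¬q   [De Morgan]
≡ (¬r ∨ ¬p ∨ ¬q) ∧ (q ∨ ¬q)   [distribute ∨ over ∧]
≡ ¬r ∨ ¬p ∨ ¬q   [simplify]

¬r ∨ ¬p ∨ ¬q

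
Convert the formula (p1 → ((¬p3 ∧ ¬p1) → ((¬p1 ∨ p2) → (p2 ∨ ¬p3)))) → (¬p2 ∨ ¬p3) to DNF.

(p1 → ((¬p3 ∧ ¬p1) → ((¬p1 ∨ p2) → (p2 ∨ ¬p3)))) → (¬p2 ∨ ¬p3)
≡ ¬(p1 → ((¬p3 ∧ ¬p1) → ((¬p1 ∨ p2) → (p2 ∨ ¬p3)))) ∨ ¬p2 ∨ ¬p3   [eliminate →]
≡ ¬(¬p1 ∨ ((¬p3 ∧ ¬p1) → ((¬p1 ∨ p2) → (p2 ∨ ¬p3)))) ∨ ¬p2 ∨ ¬p3   [eliminate →]
≡ ¬(¬p1 ∨ ¬(¬p3 ∧ ¬p1) ∨ ((¬p1 ∨ p2) → (p2 ∨ ¬p3))) ∨ ¬p2 ∨ ¬p3   [eliminate →]
≡ ¬(¬p1 ∨ ¬(¬p3 ∧ ¬p1) ∨ ¬(¬p1 ∨ p2) ∨ p2 ∨ ¬p3) ∨ ¬p2 ∨ ¬p3   [eliminate →]
≡ (¬¬p1 ∧ ¬¬(¬p3 ∧ ¬p1) ∧ ¬¬(¬p1 ∨ p2) ∧ ¬p2 ∧ ¬¬p3) ∨ ¬p2 ∨ ¬p3   [De Morgan]
≡ (p1 ∧ ¬¬(¬p3 ∧ ¬p1) ∧ ¬¬(¬p1 ∨ p2) ∧ ¬p2 ∧ ¬¬p3) ∨ ¬p2 ∨ ¬p3   [double negation]
≡ (p1 ∧ ¬p3 ∧ ¬p1 ∧ ¬¬(¬p1 ∨ p2) ∧ ¬p2 ∧ ¬¬p3) ∨ ¬p2 ∨ ¬p3   [double negation]
≡ (p1 ∧ ¬p3 ∧ ¬p1 ∧ (¬p1 ∨ p2) ∧ ¬p2 ∧ ¬¬p3) ∨ ¬p2 ∨ ¬p3   [double negation]
≡ (p1 ∧ ¬p3 ∧ ¬p1 ∧ (¬p1 ∨ p2) ∧ ¬p2 ∧ p3) ∨ ¬p2 ∨ ¬p3   [double negation]
≡ (p1 ∧ ¬p3 ∧ ¬p1 ∧ ¬p1 ∧ ¬p2 ∧ p3) ∨ (p1 ∧ ¬p3 ∧ ¬p1 ∧ p2 ∧ ¬p2 ∧ p3) ∨ ¬p2 ∨ ¬p3   [distribute ∧ over ∨]
≡ ¬p2 ∨ ¬p3   [simplify]

¬p2 ∨ ¬p3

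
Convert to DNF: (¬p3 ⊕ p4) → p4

(¬p3 ⊕ p4) → p4
⇔ ¬(¬p3 ⊕ p4) ∨ p4   [eliminate →]
⇔ ¬((¬p3 ∧ ¬p4) ∨ (¬¬p3 ∧ p4)) ∨ p4   [expand ⊕]
⇔ (¬(¬p3 ∧ ¬p4) ∧ ¬(¬¬p3 ∧ p4)) ∨ p4   [De Morgan]
⇔ ((¬¬p3 ∨ ¬¬p4) ∧ ¬(¬¬p3 ∧ p4)) ∨ p4   [De Morgan]
⇔ ((p3 ∨ ¬¬p4) ∧ ¬(¬¬p3 ∧ p4)) ∨ p4   [double negation]
⇔ ((p3 ∨ p4) ∧ ¬(¬¬p3 ∧ p4)) ∨ p4   [double negation]
⇔ ((p3 ∨ p4) ∧ (¬¬¬p3 ∨ ¬p4)) ∨ p4   [De Morgan]
⇔ ((p3 ∨ p4) ∧ (¬p3 ∨ ¬p4)) ∨ p4   [double negation]
⇔ (p3 ∧ ¬p3) ∨ (p3 ∧ ¬p4) ∨ (p4 ∧ ¬p3) ∨ (p4 ∧ ¬p4) ∨ p4   [distribute ∧ over ∨]
⇔ (p3 ∧ ¬p4) ∨ p4   [simplify]

(p3 ∧ ¬p4) ∨ p4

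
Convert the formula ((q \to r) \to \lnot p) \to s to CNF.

((q \to r) \to \lnot p) \to s
≡ \lnot ((q \to r) \to \lnot p) \lor s   — eliminate \to
≡ \lnot (\lnot (q \to r) \lor \lnot p) \lor s   — eliminate \to
≡ \lnot (\lnot (\lnot q \lor r) \lor \lnot p) \lor s   — eliminate \to
≡ (\lnot \lnot (\lnot q \lor r) \land \lnot \lnot p) \lor s   — De Morgan
≡ ((\lnot q \lor r) \land \lnot \lnot p) \lor s   — double negation
≡ ((\lnot q \lor r) \land p) \lor s   — double negation
≡ (\lnot q \lor r \lor s) \land (p \lor s)   — distribute \lor over \land

(\lnot q \lor r \lor s) \land (p \lor s)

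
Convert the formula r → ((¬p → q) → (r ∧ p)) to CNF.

¬r ∨ ¬q ∨ p

r → ((¬p → q) → (r ∧ p))
≡ ¬r ∨ ((¬p → q) → (r ∧ p))
≡ ¬r ∨ ¬(¬p → q) ∨ (r ∧ p)
≡ ¬r ∨ ¬(¬¬p ∨ q) ∨ (r ∧ p)
≡ ¬r ∨ (¬¬¬p ∧ ¬q) ∨ (r ∧ p)
≡ ¬r ∨ (¬p ∧ ¬q) ∨ (r ∧ p)
≡ (¬r ∨ ¬p ∨ r) ∧ (¬r ∨ ¬p ∨ p) ∧ (¬r ∨ ¬q ∨ r) ∧ (¬r ∨ ¬q ∨ p)
≡ ¬r ∨ ¬q ∨ p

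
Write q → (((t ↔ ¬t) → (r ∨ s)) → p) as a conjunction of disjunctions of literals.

q → (((t ↔ ¬t) → (r ∨ s)) → p)
≡ ¬q ∨ (((t ↔ ¬t) → (r ∨ s)) → p)   [eliminate →]
≡ ¬q ∨ ¬((t ↔ ¬t) → (r ∨ s)) ∨ p   [eliminate →]
≡ ¬q ∨ ¬(¬(t ↔ ¬t) ∨ r ∨ s) ∨ p   [eliminate →]
≡ ¬q ∨ ¬(¬((t → ¬t) ∧ (¬t → t)) ∨ r ∨ s) ∨ p   [eliminate ↔]
≡ ¬q ∨ ¬(¬((¬t ∨ ¬t) ∧ (¬t → t)) ∨ r ∨ s) ∨ p   [eliminate →]
≡ ¬q ∨ ¬(¬((¬t ∨ ¬t) ∧ (¬¬t ∨ t)) ∨ r ∨ s) ∨ p   [eliminate →]
≡ ¬q ∨ (¬¬((¬t ∨ ¬t) ∧ (¬¬t ∨ t)) ∧ ¬r ∧ ¬s) ∨ p   [De Morgan]
≡ ¬q ∨ ((¬t ∨ ¬t) ∧ (¬¬t ∨ t) ∧ ¬r ∧ ¬s) ∨ p   [double negation]
≡ ¬q ∨ ((¬t ∨ ¬t) ∧ (t ∨ t) ∧ ¬r ∧ ¬s) ∨ p   [double negation]
≡ (¬q ∨ ¬t ∨ ¬t ∨ p) ∧ (¬q ∨ t ∨ t ∨ p) ∧ (¬q ∨ ¬r ∨ p) ∧ (¬q ∨ ¬s ∨ p)   [distribute ∨ over ∧]
≡ (¬q ∨ ¬t ∨ p) ∧ (¬q ∨ t ∨ p) ∧ (¬q ∨ ¬r ∨ p) ∧ (¬q ∨ ¬s ∨ p)   [simplify]

(¬q ∨ ¬t ∨ p) ∧ (¬q ∨ t ∨ p) ∧ (¬q ∨ ¬r ∨ p) ∧ (¬q ∨ ¬s ∨ p)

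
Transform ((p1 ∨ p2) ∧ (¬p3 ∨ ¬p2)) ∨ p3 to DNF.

(p1 ∧ ¬p3) ∨ (p1 ∧ ¬p2) ∨ (p2 ∧ ¬p3) ∨ p3

((p1 ∨ p2) ∧ (¬p3 ∨ ¬p2)) ∨ p3
= (p1 ∧ ¬p3) ∨ (p1 ∧ ¬p2) ∨ (p2 ∧ ¬p3) ∨ (p2 ∧ ¬p2) ∨ p3   [distribute ∧ over ∨]
= (p1 ∧ ¬p3) ∨ (p1 ∧ ¬p2) ∨ (p2 ∧ ¬p3) ∨ p3   [simplify]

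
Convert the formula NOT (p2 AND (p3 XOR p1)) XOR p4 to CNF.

NOT (p2 AND (p3 XOR p1)) XOR p4
≡ (NOT (p2 AND (p3 XOR p1)) OR p4) AND NOT (NOT (p2 AND (p3 XOR p1)) AND p4)   [expand XOR]
≡ (NOT (p2 AND (p3 OR p1) AND NOT (p3 AND p1)) OR p4) AND NOT (NOT (p2 AND (p3 XOR p1)) AND p4)   [expand XOR]
≡ (NOT (p2 AND (p3 OR p1) AND NOT (p3 AND p1)) OR p4) AND NOT (NOT (p2 AND (p3 OR p1) AND NOT (p3 AND p1)) AND p4)   [expand XOR]
≡ (NOT p2 OR NOT (p3 OR p1) OR NOT NOT (p3 AND p1) OR p4) AND NOT (NOT (p2 AND (p3 OR p1) AND NOT (p3 AND p1)) AND p4)   [De Morgan]
≡ (NOT p2 OR (NOT p3 AND NOT p1) OR NOT NOT (p3 AND p1) OR p4) AND NOT (NOT (p2 AND (p3 OR p1) AND NOT (p3 AND p1)) AND p4)   [De Morgan]
≡ (NOT p2 OR (NOT p3 AND NOT p1) OR (p3 AND p1) OR p4) AND NOT (NOT (p2 AND (p3 OR p1) AND NOT (p3 AND p1)) AND p4)   [double negation]
≡ (NOT p2 OR (NOT p3 AND NOT p1) OR (p3 AND p1) OR p4) AND (NOT NOT (p2 AND (p3 OR p1) AND NOT (p3 AND p1)) OR NOT p4)   [De Morgan]
≡ (NOT p2 OR (NOT p3 AND NOT p1) OR (p3 AND p1) OR p4) AND ((p2 AND (p3 OR p1) AND NOT (p3 AND p1)) OR NOT p4)   [double negation]
≡ (NOT p2 OR (NOT p3 AND NOT p1) OR (p3 AND p1) OR p4) AND ((p2 AND (p3 OR p1) AND (NOT p3 OR NOT p1)) OR NOT p4)   [De Morgan]
≡ (NOT p2 OR NOT p3 OR p3 OR p4) AND (NOT p2 OR NOT p3 OR p1 OR p4) AND (NOT p2 OR NOT p1 OR p3 OR p4) AND (NOT p2 OR NOT p1 OR p1 OR p4) AND (p2 OR NOT p4) AND (p3 OR p1 OR NOT p4) AND (NOT p3 OR NOT p1 OR NOT p4)   [distribute OR over AND]
≡ (NOT p2 OR NOT p3 OR p1 OR p4) AND (NOT p2 OR NOT p1 OR p3 OR p4) AND (p2 OR NOT p4) AND (p3 OR p1 OR NOT p4) AND (NOT p3 OR NOT p1 OR NOT p4)   [simplify]

(NOT p2 OR NOT p3 OR p1 OR p4) AND (NOT p2 OR NOT p1 OR p3 OR p4) AND (p2 OR NOT p4) AND (p3 OR p1 OR NOT p4) AND (NOT p3 OR NOT p1 OR NOT p4)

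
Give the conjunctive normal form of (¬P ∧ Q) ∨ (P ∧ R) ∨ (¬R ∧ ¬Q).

(¬P ∨ R ∨ ¬Q) ∧ (Q ∨ P ∨ ¬R)

(¬P ∧ Q) ∨ (P ∧ R) ∨ (¬R ∧ ¬Q)
⇔ (¬P ∨ P ∨ ¬R) ∧ (¬P ∨ P ∨ ¬Q) ∧ (¬P ∨ R ∨ ¬R) ∧ (¬P ∨ R ∨ ¬Q) ∧ (Q ∨ P ∨ ¬R) ∧ (Q ∨ P ∨ ¬Q) ∧ (Q ∨ R ∨ ¬R) ∧ (Q ∨ R ∨ ¬Q)   — distribute ∨ over ∧
⇔ (¬P ∨ R ∨ ¬Q) ∧ (Q ∨ P ∨ ¬R)   — simplify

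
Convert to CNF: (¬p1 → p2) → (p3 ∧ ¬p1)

¬p1 ∧ (¬p2 ∨ p3)

(¬p1 → p2) → (p3 ∧ ¬p1)
≡ ¬(¬p1 → p2) ∨ (p3 ∧ ¬p1)   — eliminate →
≡ ¬(¬¬p1 ∨ p2) ∨ (p3 ∧ ¬p1)   — eliminate →
≡ (¬¬¬p1 ∧ ¬p2) ∨ (p3 ∧ ¬p1)   — De Morgan
≡ (¬p1 ∧ ¬p2) ∨ (p3 ∧ ¬p1)   — double negation
≡ (¬p1 ∨ p3) ∧ (¬p1 ∨ ¬p1) ∧ (¬p2 ∨ p3) ∧ (¬p2 ∨ ¬p1)   — distribute ∨ over ∧
≡ ¬p1 ∧ (¬p2 ∨ p3)   — simplify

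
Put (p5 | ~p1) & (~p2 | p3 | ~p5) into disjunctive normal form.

(p5 | ~p1) & (~p2 | p3 | ~p5)
= (p5 & ~p2) | (p5 & p3) | (p5 & ~p5) | (~p1 & ~p2) | (~p1 & p3) | (~p1 & ~p5)   — distribute & over |
= (p5 & ~p2) | (p5 & p3) | (~p1 & ~p2) | (~p1 & p3) | (~p1 & ~p5)   — simplify

(p5 & ~p2) | (p5 & p3) | (~p1 & ~p2) | (~p1 & p3) | (~p1 & ~p5)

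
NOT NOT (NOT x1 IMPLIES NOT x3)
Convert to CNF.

x1 OR NOT x3

NOT NOT (NOT x1 IMPLIES NOT x3)
= NOT NOT (NOT NOT x1 OR NOT x3)   [eliminate IMPLIES]
= NOT NOT x1 OR NOT x3   [double negation]
= x1 OR NOT x3   [double negation]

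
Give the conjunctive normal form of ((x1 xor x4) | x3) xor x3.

(x1 | x4 | x3) & (~x1 | ~x4 | x3) & ~x3

((x1 xor x4) | x3) xor x3
= ((x1 xor x4) | x3 | x3) & ~(((x1 xor x4) | x3) & x3)
= (((x1 | x4) & ~(x1 & x4)) | x3 | x3) & ~(((x1 xor x4) | x3) & x3)
= (((x1 | x4) & ~(x1 & x4)) | x3 | x3) & ~((((x1 | x4) & ~(x1 & x4)) | x3) & x3)
= (((x1 | x4) & (~x1 | ~x4)) | x3 | x3) & ~((((x1 | x4) & ~(x1 & x4)) | x3) & x3)
= (((x1 | x4) & (~x1 | ~x4)) | x3 | x3) & (~(((x1 | x4) & ~(x1 & x4)) | x3) | ~x3)
= (((x1 | x4) & (~x1 | ~x4)) | x3 | x3) & ((~((x1 | x4) & ~(x1 & x4)) & ~x3) | ~x3)
= (((x1 | x4) & (~x1 | ~x4)) | x3 | x3) & (((~(x1 | x4) | ~~(x1 & x4)) & ~x3) | ~x3)
= (((x1 | x4) & (~x1 | ~x4)) | x3 | x3) & ((((~x1 & ~x4) | ~~(x1 & x4)) & ~x3) | ~x3)
= (((x1 | x4) & (~x1 | ~x4)) | x3 | x3) & ((((~x1 & ~x4) | (x1 & x4)) & ~x3) | ~x3)
= (x1 | x4 | x3 | x3) & (~x1 | ~x4 | x3 | x3) & (~x1 | x1 | ~x3) & (~x1 | x4 | ~x3) & (~x4 | x1 | ~x3) & (~x4 | x4 | ~x3) & (~x3 | ~x3)
= (x1 | x4 | x3) & (~x1 | ~x4 | x3) & ~x3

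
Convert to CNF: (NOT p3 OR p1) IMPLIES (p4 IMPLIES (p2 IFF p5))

(NOT p3 OR p1) IMPLIES (p4 IMPLIES (p2 IFF p5))
≡ NOT (NOT p3 OR p1) OR (p4 IMPLIES (p2 IFF p5))   [eliminate IMPLIES]
≡ NOT (NOT p3 OR p1) OR NOT p4 OR (p2 IFF p5)   [eliminate IMPLIES]
≡ NOT (NOT p3 OR p1) OR NOT p4 OR ((p2 IMPLIES p5) AND (p5 IMPLIES p2))   [eliminate IFF]
≡ NOT (NOT p3 OR p1) OR NOT p4 OR ((NOT p2 OR p5) AND (p5 IMPLIES p2))   [eliminate IMPLIES]
≡ NOT (NOT p3 OR p1) OR NOT p4 OR ((NOT p2 OR p5) AND (NOT p5 OR p2))   [eliminate IMPLIES]
≡ (NOT NOT p3 AND NOT p1) OR NOT p4 OR ((NOT p2 OR p5) AND (NOT p5 OR p2))   [De Morgan]
≡ (p3 AND NOT p1) OR NOT p4 OR ((NOT p2 OR p5) AND (NOT p5 OR p2))   [double negation]
≡ (p3 OR NOT p4 OR NOT p2 OR p5) AND (p3 OR NOT p4 OR NOT p5 OR p2) AND (NOT p1 OR NOT p4 OR NOT p2 OR p5) AND (NOT p1 OR NOT p4 OR NOT p5 OR p2)   [distribute OR over AND]

(p3 OR NOT p4 OR NOT p2 OR p5) AND (p3 OR NOT p4 OR NOT p5 OR p2) AND (NOT p1 OR NOT p4 OR NOT p2 OR p5) AND (NOT p1 OR NOT p4 OR NOT p5 OR p2)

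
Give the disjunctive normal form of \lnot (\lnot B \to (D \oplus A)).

\lnot (\lnot B \to (D \oplus A))
= \lnot (\lnot \lnot B \lor (D \oplus A))   [eliminate \to]
= \lnot (\lnot \lnot B \lor (D \land \lnot A) \lor (\lnot D \land A))   [expand \oplus]
= \lnot \lnot \lnot B \land \lnot (D \land \lnot A) \land \lnot (\lnot D \land A)   [De Morgan]
= \lnot B \land \lnot (D \land \lnot A) \land \lnot (\lnot D \land A)   [double negation]
= \lnot B \land (\lnot D \lor \lnot \lnot A) \land \lnot (\lnot D \land A)   [De Morgan]
= \lnot B \land (\lnot D \lor A) \land \lnot (\lnot D \land A)   [double negation]
= \lnot B \land (\lnot D \lor A) \land (\lnot \lnot D \lor \lnot A)   [De Morgan]
= \lnot B \land (\lnot D \lor A) \land (D \lor \lnot A)   [double negation]
= (\lnot B \land \lnot D \land D) \lor (\lnot B \land \lnot D \land \lnot A) \lor (\lnot B \land A \land D) \lor (\lnot B \land A \land \lnot A)   [distribute \land over \lor]
= (\lnot B \land \lnot D \land \lnot A) \lor (\lnot B \land A \land D)   [simplify]

(\lnot B \land \lnot D \land \lnot A) \lor (\lnot B \land A \land D)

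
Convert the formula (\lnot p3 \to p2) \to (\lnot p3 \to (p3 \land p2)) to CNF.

\lnot p2 \lor p3

(\lnot p3 \to p2) \to (\lnot p3 \to (p3 \land p2))
= \lnot (\lnot p3 \to p2) \lor (\lnot p3 \to (p3 \land p2))   [eliminate \to]
= \lnot (\lnot \lnot p3 \lor p2) \lor (\lnot p3 \to (p3 \land p2))   [eliminate \to]
= \lnot (\lnot \lnot p3 \lor p2) \lor \lnot \lnot p3 \lor (p3 \land p2)   [eliminate \to]
= (\lnot \lnot \lnot p3 \land \lnot p2) \lor \lnot \lnot p3 \lor (p3 \land p2)   [De Morgan]
= (\lnot p3 \land \lnot p2) \lor \lnot \lnot p3 \lor (p3 \land p2)   [double negation]
= (\lnot p3 \land \lnot p2) \lor p3 \lor (p3 \land p2)   [double negation]
= (\lnot p3 \lor p3 \lor p3) \land (\lnot p3 \lor p3 \lor p2) \land (\lnot p2 \lor p3 \lor p3) \land (\lnot p2 \lor p3 \lor p2)   [distribute \lor over \land]
= \lnot p2 \lor p3   [simplify]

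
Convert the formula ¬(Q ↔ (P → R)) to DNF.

¬(Q ↔ (P → R))
⇔ ¬((Q → (P → R)) ∧ ((P → R) → Q))   [eliminate ↔]
⇔ ¬((¬Q ∨ (P → R)) ∧ ((P → R) → Q))   [eliminate →]
⇔ ¬((¬Q ∨ ¬P ∨ R) ∧ ((P → R) → Q))   [eliminate →]
⇔ ¬((¬Q ∨ ¬P ∨ R) ∧ (¬(P → R) ∨ Q))   [eliminate →]
⇔ ¬((¬Q ∨ ¬P ∨ R) ∧ (¬(¬P ∨ R) ∨ Q))   [eliminate →]
⇔ ¬(¬Q ∨ ¬P ∨ R) ∨ ¬(¬(¬P ∨ R) ∨ Q)   [De Morgan]
⇔ (¬¬Q ∧ ¬¬P ∧ ¬R) ∨ ¬(¬(¬P ∨ R) ∨ Q)   [De Morgan]
⇔ (Q ∧ ¬¬P ∧ ¬R) ∨ ¬(¬(¬P ∨ R) ∨ Q)   [double negation]
⇔ (Q ∧ P ∧ ¬R) ∨ ¬(¬(¬P ∨ R) ∨ Q)   [double negation]
⇔ (Q ∧ P ∧ ¬R) ∨ (¬¬(¬P ∨ R) ∧ ¬Q)   [De Morgan]
⇔ (Q ∧ P ∧ ¬R) ∨ ((¬P ∨ R) ∧ ¬Q)   [double negation]
⇔ (Q ∧ P ∧ ¬R) ∨ (¬P ∧ ¬Q) ∨ (R ∧ ¬Q)   [distribute ∧ over ∨]

(Q ∧ P ∧ ¬R) ∨ (¬P ∧ ¬Q) ∨ (R ∧ ¬Q)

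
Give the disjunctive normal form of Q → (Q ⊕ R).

¬Q ∨ (Q ∧ ¬R)

Q → (Q ⊕ R)
⇔ ¬Q ∨ (Q ⊕ R)   — eliminate →
⇔ ¬Q ∨ (Q ∧ ¬R) ∨ (¬Q ∧ R)   — expand ⊕
⇔ ¬Q ∨ (Q ∧ ¬R)   — simplify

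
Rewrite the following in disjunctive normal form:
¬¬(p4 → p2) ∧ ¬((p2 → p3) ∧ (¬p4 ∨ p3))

p2 ∧ ¬p3

¬¬(p4 → p2) ∧ ¬((p2 → p3) ∧ (¬p4 ∨ p3))
⇔ ¬¬(¬p4 ∨ p2) ∧ ¬((p2 → p3) ∧ (¬p4 ∨ p3))   [eliminate →]
⇔ ¬¬(¬p4 ∨ p2) ∧ ¬((¬p2 ∨ p3) ∧ (¬p4 ∨ p3))   [eliminate →]
⇔ (¬p4 ∨ p2) ∧ ¬((¬p2 ∨ p3) ∧ (¬p4 ∨ p3))   [double negation]
⇔ (¬p4 ∨ p2) ∧ (¬(¬p2 ∨ p3) ∨ ¬(¬p4 ∨ p3))   [De Morgan]
⇔ (¬p4 ∨ p2) ∧ ((¬¬p2 ∧ ¬p3) ∨ ¬(¬p4 ∨ p3))   [De Morgan]
⇔ (¬p4 ∨ p2) ∧ ((p2 ∧ ¬p3) ∨ ¬(¬p4 ∨ p3))   [double negation]
⇔ (¬p4 ∨ p2) ∧ ((p2 ∧ ¬p3) ∨ (¬¬p4 ∧ ¬p3))   [De Morgan]
⇔ (¬p4 ∨ p2) ∧ ((p2 ∧ ¬p3) ∨ (p4 ∧ ¬p3))   [double negation]
⇔ (¬p4 ∧ p2 ∧ ¬p3) ∨ (¬p4 ∧ p4 ∧ ¬p3) ∨ (p2 ∧ p2 ∧ ¬p3) ∨ (p2 ∧ p4 ∧ ¬p3)   [distribute ∧ over ∨]
⇔ p2 ∧ ¬p3   [simplify]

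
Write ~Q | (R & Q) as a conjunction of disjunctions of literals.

~Q | (R & Q)
≡ (~Q | R) & (~Q | Q)   [distribute | over &]
≡ ~Q | R   [simplify]

~Q | R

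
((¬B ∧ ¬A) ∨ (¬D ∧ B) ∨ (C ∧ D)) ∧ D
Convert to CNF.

((¬B ∧ ¬A) ∨ (¬D ∧ B) ∨ (C ∧ D)) ∧ D
⇔ (¬B ∨ ¬D ∨ C) ∧ (¬B ∨ ¬D ∨ D) ∧ (¬B ∨ B ∨ C) ∧ (¬B ∨ B ∨ D) ∧ (¬A ∨ ¬D ∨ C) ∧ (¬A ∨ ¬D ∨ D) ∧ (¬A ∨ B ∨ C) ∧ (¬A ∨ B ∨ D) ∧ D
⇔ (¬B ∨ ¬D ∨ C) ∧ (¬A ∨ ¬D ∨ C) ∧ (¬A ∨ B ∨ C) ∧ D

(¬B ∨ ¬D ∨ C) ∧ (¬A ∨ ¬D ∨ C) ∧ (¬A ∨ B ∨ C) ∧ D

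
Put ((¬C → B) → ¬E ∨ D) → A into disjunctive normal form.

C ∧ E ∧ ¬D ∨ B ∧ E ∧ ¬D ∨ A

((¬C → B) → ¬E ∨ D) → A
⇔ ¬((¬C → B) → ¬E ∨ D) ∨ A
⇔ ¬(¬(¬C → B) ∨ ¬E ∨ D) ∨ A
⇔ ¬(¬(¬¬C ∨ B) ∨ ¬E ∨ D) ∨ A
⇔ ¬¬(¬¬C ∨ B) ∧ ¬¬E ∧ ¬D ∨ A
⇔ (¬¬C ∨ B) ∧ ¬¬E ∧ ¬D ∨ A
⇔ (C ∨ B) ∧ ¬¬E ∧ ¬D ∨ A
⇔ (C ∨ B) ∧ E ∧ ¬D ∨ A
⇔ C ∧ E ∧ ¬D ∨ B ∧ E ∧ ¬D ∨ A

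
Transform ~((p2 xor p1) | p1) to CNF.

~((p2 xor p1) | p1)
≡ ~(((p2 | p1) & ~(p2 & p1)) | p1)   [expand xor]
≡ ~((p2 | p1) & ~(p2 & p1)) & ~p1   [De Morgan]
≡ (~(p2 | p1) | ~~(p2 & p1)) & ~p1   [De Morgan]
≡ ((~p2 & ~p1) | ~~(p2 & p1)) & ~p1   [De Morgan]
≡ ((~p2 & ~p1) | (p2 & p1)) & ~p1   [double negation]
≡ (~p2 | p2) & (~p2 | p1) & (~p1 | p2) & (~p1 | p1) & ~p1   [distribute | over &]
≡ (~p2 | p1) & ~p1   [simplify]

(~p2 | p1) & ~p1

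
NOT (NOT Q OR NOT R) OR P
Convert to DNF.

NOT (NOT Q OR NOT R) OR P
⇔ (NOT NOT Q AND NOT NOT R) OR P   [De Morgan]
⇔ (Q AND NOT NOT R) OR P   [double negation]
⇔ (Q AND R) OR P   [double negation]

(Q AND R) OR P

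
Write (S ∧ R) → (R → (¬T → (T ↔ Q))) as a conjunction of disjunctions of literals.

¬S ∨ ¬R ∨ T ∨ ¬Q

(S ∧ R) → (R → (¬T → (T ↔ Q)))
≡ ¬(S ∧ R) ∨ (R → (¬T → (T ↔ Q)))   (eliminate →)
≡ ¬(S ∧ R) ∨ ¬R ∨ (¬T → (T ↔ Q))   (eliminate →)
≡ ¬(S ∧ R) ∨ ¬R ∨ ¬¬T ∨ (T ↔ Q)   (eliminate →)
≡ ¬(S ∧ R) ∨ ¬R ∨ ¬¬T ∨ ((T → Q) ∧ (Q → T))   (eliminate ↔)
≡ ¬(S ∧ R) ∨ ¬R ∨ ¬¬T ∨ ((¬T ∨ Q) ∧ (Q → T))   (eliminate →)
≡ ¬(S ∧ R) ∨ ¬R ∨ ¬¬T ∨ ((¬T ∨ Q) ∧ (¬Q ∨ T))   (eliminate →)
≡ ¬S ∨ ¬R ∨ ¬R ∨ ¬¬T ∨ ((¬T ∨ Q) ∧ (¬Q ∨ T))   (De Morgan)
≡ ¬S ∨ ¬R ∨ ¬R ∨ T ∨ ((¬T ∨ Q) ∧ (¬Q ∨ T))   (double negation)
≡ (¬S ∨ ¬R ∨ ¬R ∨ T ∨ ¬T ∨ Q) ∧ (¬S ∨ ¬R ∨ ¬R ∨ T ∨ ¬Q ∨ T)   (distribute ∨ over ∧)
≡ ¬S ∨ ¬R ∨ T ∨ ¬Q   (simplify)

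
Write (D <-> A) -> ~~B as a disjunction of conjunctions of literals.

(D & ~A) | (A & ~D) | B

(D <-> A) -> ~~B
⇔ ~(D <-> A) | ~~B   (eliminate ->)
⇔ ~((D -> A) & (A -> D)) | ~~B   (eliminate <->)
⇔ ~((~D | A) & (A -> D)) | ~~B   (eliminate ->)
⇔ ~((~D | A) & (~A | D)) | ~~B   (eliminate ->)
⇔ ~(~D | A) | ~(~A | D) | ~~B   (De Morgan)
⇔ (~~D & ~A) | ~(~A | D) | ~~B   (De Morgan)
⇔ (D & ~A) | ~(~A | D) | ~~B   (double negation)
⇔ (D & ~A) | (~~A & ~D) | ~~B   (De Morgan)
⇔ (D & ~A) | (A & ~D) | ~~B   (double negation)
⇔ (D & ~A) | (A & ~D) | B   (double negation)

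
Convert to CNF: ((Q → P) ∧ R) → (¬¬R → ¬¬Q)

Q ∨ ¬R

((Q → P) ∧ R) → (¬¬R → ¬¬Q)
≡ ¬((Q → P) ∧ R) ∨ (¬¬R → ¬¬Q)
≡ ¬((¬Q ∨ P) ∧ R) ∨ (¬¬R → ¬¬Q)
≡ ¬((¬Q ∨ P) ∧ R) ∨ ¬¬¬R ∨ ¬¬Q
≡ ¬(¬Q ∨ P) ∨ ¬R ∨ ¬¬¬R ∨ ¬¬Q
≡ (¬¬Q ∧ ¬P) ∨ ¬R ∨ ¬¬¬R ∨ ¬¬Q
≡ (Q ∧ ¬P) ∨ ¬R ∨ ¬¬¬R ∨ ¬¬Q
≡ (Q ∧ ¬P) ∨ ¬R ∨ ¬R ∨ ¬¬Q
≡ (Q ∧ ¬P) ∨ ¬R ∨ ¬R ∨ Q
≡ (Q ∨ ¬R ∨ ¬R ∨ Q) ∧ (¬P ∨ ¬R ∨ ¬R ∨ Q)
≡ Q ∨ ¬R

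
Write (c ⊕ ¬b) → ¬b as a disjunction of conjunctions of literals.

(¬c ∧ b) ∨ ¬b

(c ⊕ ¬b) → ¬b
= ¬(c ⊕ ¬b) ∨ ¬b   [eliminate →]
= ¬((c ∧ ¬¬b) ∨ (¬c ∧ ¬b)) ∨ ¬b   [expand ⊕]
= (¬(c ∧ ¬¬b) ∧ ¬(¬c ∧ ¬b)) ∨ ¬b   [De Morgan]
= ((¬c ∨ ¬¬¬b) ∧ ¬(¬c ∧ ¬b)) ∨ ¬b   [De Morgan]
= ((¬c ∨ ¬b) ∧ ¬(¬c ∧ ¬b)) ∨ ¬b   [double negation]
= ((¬c ∨ ¬b) ∧ (¬¬c ∨ ¬¬b)) ∨ ¬b   [De Morgan]
= ((¬c ∨ ¬b) ∧ (c ∨ ¬¬b)) ∨ ¬b   [double negation]
= ((¬c ∨ ¬b) ∧ (c ∨ b)) ∨ ¬b   [double negation]
= (¬c ∧ c) ∨ (¬c ∧ b) ∨ (¬b ∧ c) ∨ (¬b ∧ b) ∨ ¬b   [distribute ∧ over ∨]
= (¬c ∧ b) ∨ ¬b   [simplify]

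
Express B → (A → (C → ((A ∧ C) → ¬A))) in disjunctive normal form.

¬B ∨ ¬A ∨ ¬C

B → (A → (C → ((A ∧ C) → ¬A)))
≡ ¬B ∨ (A → (C → ((A ∧ C) → ¬A)))   [eliminate →]
≡ ¬B ∨ ¬A ∨ (C → ((A ∧ C) → ¬A))   [eliminate →]
≡ ¬B ∨ ¬A ∨ ¬C ∨ ((A ∧ C) → ¬A)   [eliminate →]
≡ ¬B ∨ ¬A ∨ ¬C ∨ ¬(A ∧ C) ∨ ¬A   [eliminate →]
≡ ¬B ∨ ¬A ∨ ¬C ∨ ¬A ∨ ¬C ∨ ¬A   [De Morgan]
≡ ¬B ∨ ¬A ∨ ¬C   [simplify]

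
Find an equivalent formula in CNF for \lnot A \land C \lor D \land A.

(\lnot A \lor D) \land (C \lor D) \land (C \lor A)

\lnot A \land C \lor D \land A
⇔ (\lnot A \lor D) \land (\lnot A \lor A) \land (C \lor D) \land (C \lor A)   — distribute \lor over \land
⇔ (\lnot A \lor D) \land (C \lor D) \land (C \lor A)   — simplify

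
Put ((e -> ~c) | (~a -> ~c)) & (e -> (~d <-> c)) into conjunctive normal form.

(~e | ~c | a) & (~e | d | c) & (~e | ~c | ~d)

((e -> ~c) | (~a -> ~c)) & (e -> (~d <-> c))
≡ (~e | ~c | (~a -> ~c)) & (e -> (~d <-> c))
≡ (~e | ~c | ~~a | ~c) & (e -> (~d <-> c))
≡ (~e | ~c | ~~a | ~c) & (~e | (~d <-> c))
≡ (~e | ~c | ~~a | ~c) & (~e | ((~d -> c) & (c -> ~d)))
≡ (~e | ~c | ~~a | ~c) & (~e | ((~~d | c) & (c -> ~d)))
≡ (~e | ~c | ~~a | ~c) & (~e | ((~~d | c) & (~c | ~d)))
≡ (~e | ~c | a | ~c) & (~e | ((~~d | c) & (~c | ~d)))
≡ (~e | ~c | a | ~c) & (~e | ((d | c) & (~c | ~d)))
≡ (~e | ~c | a | ~c) & (~e | d | c) & (~e | ~c | ~d)
≡ (~e | ~c | a) & (~e | d | c) & (~e | ~c | ~d)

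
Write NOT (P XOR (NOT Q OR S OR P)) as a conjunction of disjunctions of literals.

NOT (P XOR (NOT Q OR S OR P))
⇔ NOT ((P OR NOT Q OR S OR P) AND NOT (P AND (NOT Q OR S OR P)))   [expand XOR]
⇔ NOT (P OR NOT Q OR S OR P) OR NOT NOT (P AND (NOT Q OR S OR P))   [De Morgan]
⇔ (NOT P AND NOT NOT Q AND NOT S AND NOT P) OR NOT NOT (P AND (NOT Q OR S OR P))   [De Morgan]
⇔ (NOT P AND Q AND NOT S AND NOT P) OR NOT NOT (P AND (NOT Q OR S OR P))   [double negation]
⇔ (NOT P AND Q AND NOT S AND NOT P) OR (P AND (NOT Q OR S OR P))   [double negation]
⇔ (NOT P OR P) AND (NOT P OR NOT Q OR S OR P) AND (Q OR P) AND (Q OR NOT Q OR S OR P) AND (NOT S OR P) AND (NOT S OR NOT Q OR S OR P) AND (NOT P OR P) AND (NOT P OR NOT Q OR S OR P)   [distribute OR over AND]
⇔ (Q OR P) AND (NOT S OR P)   [simplify]

(Q OR P) AND (NOT S OR P)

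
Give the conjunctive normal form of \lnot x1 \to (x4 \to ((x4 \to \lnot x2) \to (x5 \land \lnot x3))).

(x1 \lor \lnot x4 \lor x2 \lor x5) \land (x1 \lor \lnot x4 \lor x2 \lor \lnot x3)

\lnot x1 \to (x4 \to ((x4 \to \lnot x2) \to (x5 \land \lnot x3)))
≡ \lnot \lnot x1 \lor (x4 \to ((x4 \to \lnot x2) \to (x5 \land \lnot x3)))   [eliminate \to]
≡ \lnot \lnot x1 \lor \lnot x4 \lor ((x4 \to \lnot x2) \to (x5 \land \lnot x3))   [eliminate \to]
≡ \lnot \lnot x1 \lor \lnot x4 \lor \lnot (x4 \to \lnot x2) \lor (x5 \land \lnot x3)   [eliminate \to]
≡ \lnot \lnot x1 \lor \lnot x4 \lor \lnot (\lnot x4 \lor \lnot x2) \lor (x5 \land \lnot x3)   [eliminate \to]
≡ x1 \lor \lnot x4 \lor \lnot (\lnot x4 \lor \lnot x2) \lor (x5 \land \lnot x3)   [double negation]
≡ x1 \lor \lnot x4 \lor (\lnot \lnot x4 \land \lnot \lnot x2) \lor (x5 \land \lnot x3)   [De Morgan]
≡ x1 \lor \lnot x4 \lor (x4 \land \lnot \lnot x2) \lor (x5 \land \lnot x3)   [double negation]
≡ x1 \lor \lnot x4 \lor (x4 \land x2) \lor (x5 \land \lnot x3)   [double negation]
≡ (x1 \lor \lnot x4 \lor x4 \lor x5) \land (x1 \lor \lnot x4 \lor x4 \lor \lnot x3) \land (x1 \lor \lnot x4 \lor x2 \lor x5) \land (x1 \lor \lnot x4 \lor x2 \lor \lnot x3)   [distribute \lor over \land]
≡ (x1 \lor \lnot x4 \lor x2 \lor x5) \land (x1 \lor \lnot x4 \lor x2 \lor \lnot x3)   [simplify]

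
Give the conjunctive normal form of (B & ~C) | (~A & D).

(B & ~C) | (~A & D)
= (B | ~A) & (B | D) & (~C | ~A) & (~C | D)   [distribute | over &]

(B | ~A) & (B | D) & (~C | ~A) & (~C | D)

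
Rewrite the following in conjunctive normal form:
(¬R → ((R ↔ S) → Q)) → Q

(¬R ∨ Q) ∧ (¬S ∨ R ∨ Q)

(¬R → ((R ↔ S) → Q)) → Q
≡ ¬(¬R → ((R ↔ S) → Q)) ∨ Q
≡ ¬(¬¬R ∨ ((R ↔ S) → Q)) ∨ Q
≡ ¬(¬¬R ∨ ¬(R ↔ S) ∨ Q) ∨ Q
≡ ¬(¬¬R ∨ ¬((R → S) ∧ (S → R)) ∨ Q) ∨ Q
≡ ¬(¬¬R ∨ ¬((¬R ∨ S) ∧ (S → R)) ∨ Q) ∨ Q
≡ ¬(¬¬R ∨ ¬((¬R ∨ S) ∧ (¬S ∨ R)) ∨ Q) ∨ Q
≡ (¬¬¬R ∧ ¬¬((¬R ∨ S) ∧ (¬S ∨ R)) ∧ ¬Q) ∨ Q
≡ (¬R ∧ ¬¬((¬R ∨ S) ∧ (¬S ∨ R)) ∧ ¬Q) ∨ Q
≡ (¬R ∧ (¬R ∨ S) ∧ (¬S ∨ R) ∧ ¬Q) ∨ Q
≡ (¬R ∨ Q) ∧ (¬R ∨ S ∨ Q) ∧ (¬S ∨ R ∨ Q) ∧ (¬Q ∨ Q)
≡ (¬R ∨ Q) ∧ (¬S ∨ R ∨ Q)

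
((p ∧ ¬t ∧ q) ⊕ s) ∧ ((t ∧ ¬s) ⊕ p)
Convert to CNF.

((p ∧ ¬t ∧ q) ⊕ s) ∧ ((t ∧ ¬s) ⊕ p)
= ((p ∧ ¬t ∧ q) ∨ s) ∧ ¬(p ∧ ¬t ∧ q ∧ s) ∧ ((t ∧ ¬s) ⊕ p)   — expand ⊕
= ((p ∧ ¬t ∧ q) ∨ s) ∧ ¬(p ∧ ¬t ∧ q ∧ s) ∧ ((t ∧ ¬s) ∨ p) ∧ ¬(t ∧ ¬s ∧ p)   — expand ⊕
= ((p ∧ ¬t ∧ q) ∨ s) ∧ (¬p ∨ ¬¬t ∨ ¬q ∨ ¬s) ∧ ((t ∧ ¬s) ∨ p) ∧ ¬(t ∧ ¬s ∧ p)   — De Morgan
= ((p ∧ ¬t ∧ q) ∨ s) ∧ (¬p ∨ t ∨ ¬q ∨ ¬s) ∧ ((t ∧ ¬s) ∨ p) ∧ ¬(t ∧ ¬s ∧ p)   — double negation
= ((p ∧ ¬t ∧ q) ∨ s) ∧ (¬p ∨ t ∨ ¬q ∨ ¬s) ∧ ((t ∧ ¬s) ∨ p) ∧ (¬t ∨ ¬¬s ∨ ¬p)   — De Morgan
= ((p ∧ ¬t ∧ q) ∨ s) ∧ (¬p ∨ t ∨ ¬q ∨ ¬s) ∧ ((t ∧ ¬s) ∨ p) ∧ (¬t ∨ s ∨ ¬p)   — double negation
= (p ∨ s) ∧ (¬t ∨ s) ∧ (q ∨ s) ∧ (¬p ∨ t ∨ ¬q ∨ ¬s) ∧ (t ∨ p) ∧ (¬s ∨ p) ∧ (¬t ∨ s ∨ ¬p)   — distribute ∨ over ∧
= (p ∨ s) ∧ (¬t ∨ s) ∧ (q ∨ s) ∧ (¬p ∨ t ∨ ¬q ∨ ¬s) ∧ (t ∨ p) ∧ (¬s ∨ p)   — simplify

(p ∨ s) ∧ (¬t ∨ s) ∧ (q ∨ s) ∧ (¬p ∨ t ∨ ¬q ∨ ¬s) ∧ (t ∨ p) ∧ (¬s ∨ p)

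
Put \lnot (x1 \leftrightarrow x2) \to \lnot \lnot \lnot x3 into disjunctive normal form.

(\lnot x1 \land \lnot x2) \lor (x2 \land x1) \lor \lnot x3

\lnot (x1 \leftrightarrow x2) \to \lnot \lnot \lnot x3
≡ \lnot \lnot (x1 \leftrightarrow x2) \lor \lnot \lnot \lnot x3
≡ \lnot \lnot ((x1 \to x2) \land (x2 \to x1)) \lor \lnot \lnot \lnot x3
≡ \lnot \lnot ((\lnot x1 \lor x2) \land (x2 \to x1)) \lor \lnot \lnot \lnot x3
≡ \lnot \lnot ((\lnot x1 \lor x2) \land (\lnot x2 \lor x1)) \lor \lnot \lnot \lnot x3
≡ ((\lnot x1 \lor x2) \land (\lnot x2 \lor x1)) \lor \lnot \lnot \lnot x3
≡ ((\lnot x1 \lor x2) \land (\lnot x2 \lor x1)) \lor \lnot x3
≡ (\lnot x1 \land \lnot x2) \lor (\lnot x1 \land x1) \lor (x2 \land \lnot x2) \lor (x2 \land x1) \lor \lnot x3
≡ (\lnot x1 \land \lnot x2) \lor (x2 \land x1) \lor \lnot x3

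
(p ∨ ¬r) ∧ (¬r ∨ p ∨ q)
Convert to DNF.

(p ∨ ¬r) ∧ (¬r ∨ p ∨ q)
≡ p ∧ ¬r ∨ p ∧ p ∨ p ∧ q ∨ ¬r ∧ ¬r ∨ ¬r ∧ p ∨ ¬r ∧ q   — distribute ∧ over ∨
≡ p ∨ ¬r   — simplify

p ∨ ¬r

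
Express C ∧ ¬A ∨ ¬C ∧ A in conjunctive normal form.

(C ∨ A) ∧ (¬A ∨ ¬C)

C ∧ ¬A ∨ ¬C ∧ A
= (C ∨ ¬C) ∧ (C ∨ A) ∧ (¬A ∨ ¬C) ∧ (¬A ∨ A)   [distribute ∨ over ∧]
= (C ∨ A) ∧ (¬A ∨ ¬C)   [simplify]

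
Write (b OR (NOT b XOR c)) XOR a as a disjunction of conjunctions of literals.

(b AND NOT a) OR (NOT b AND NOT c AND NOT a) OR (NOT b AND c AND a)

(b OR (NOT b XOR c)) XOR a
⇔ ((b OR (NOT b XOR c)) AND NOT a) OR (NOT (b OR (NOT b XOR c)) AND a)
⇔ ((b OR (NOT b AND NOT c) OR (NOT NOT b AND c)) AND NOT a) OR (NOT (b OR (NOT b XOR c)) AND a)
⇔ ((b OR (NOT b AND NOT c) OR (NOT NOT b AND c)) AND NOT a) OR (NOT (b OR (NOT b AND NOT c) OR (NOT NOT b AND c)) AND a)
⇔ ((b OR (NOT b AND NOT c) OR (b AND c)) AND NOT a) OR (NOT (b OR (NOT b AND NOT c) OR (NOT NOT b AND c)) AND a)
⇔ ((b OR (NOT b AND NOT c) OR (b AND c)) AND NOT a) OR (NOT b AND NOT (NOT b AND NOT c) AND NOT (NOT NOT b AND c) AND a)
⇔ ((b OR (NOT b AND NOT c) OR (b AND c)) AND NOT a) OR (NOT b AND (NOT NOT b OR NOT NOT c) AND NOT (NOT NOT b AND c) AND a)
⇔ ((b OR (NOT b AND NOT c) OR (b AND c)) AND NOT a) OR (NOT b AND (b OR NOT NOT c) AND NOT (NOT NOT b AND c) AND a)
⇔ ((b OR (NOT b AND NOT c) OR (b AND c)) AND NOT a) OR (NOT b AND (b OR c) AND NOT (NOT NOT b AND c) AND a)
⇔ ((b OR (NOT b AND NOT c) OR (b AND c)) AND NOT a) OR (NOT b AND (b OR c) AND (NOT NOT NOT b OR NOT c) AND a)
⇔ ((b OR (NOT b AND NOT c) OR (b AND c)) AND NOT a) OR (NOT b AND (b OR c) AND (NOT b OR NOT c) AND a)
⇔ (b AND NOT a) OR (NOT b AND NOT c AND NOT a) OR (b AND c AND NOT a) OR (NOT b AND b AND NOT b AND a) OR (NOT b AND b AND NOT c AND a) OR (NOT b AND c AND NOT b AND a) OR (NOT b AND c AND NOT c AND a)
⇔ (b AND NOT a) OR (NOT b AND NOT c AND NOT a) OR (NOT b AND c AND a)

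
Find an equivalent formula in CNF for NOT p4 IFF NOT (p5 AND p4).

NOT p4 IFF NOT (p5 AND p4)
⇔ (NOT p4 IMPLIES NOT (p5 AND p4)) AND (NOT (p5 AND p4) IMPLIES NOT p4)   [eliminate IFF]
⇔ (NOT NOT p4 OR NOT (p5 AND p4)) AND (NOT (p5 AND p4) IMPLIES NOT p4)   [eliminate IMPLIES]
⇔ (NOT NOT p4 OR NOT (p5 AND p4)) AND (NOT NOT (p5 AND p4) OR NOT p4)   [eliminate IMPLIES]
⇔ (p4 OR NOT (p5 AND p4)) AND (NOT NOT (p5 AND p4) OR NOT p4)   [double negation]
⇔ (p4 OR NOT p5 OR NOT p4) AND (NOT NOT (p5 AND p4) OR NOT p4)   [De Morgan]
⇔ (p4 OR NOT p5 OR NOT p4) AND ((p5 AND p4) OR NOT p4)   [double negation]
⇔ (p4 OR NOT p5 OR NOT p4) AND (p5 OR NOT p4) AND (p4 OR NOT p4)   [distribute OR over AND]
⇔ p5 OR NOT p4   [simplify]

p5 OR NOT p4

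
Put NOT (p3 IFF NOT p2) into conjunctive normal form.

NOT (p3 IFF NOT p2)
⇔ NOT ((p3 IMPLIES NOT p2) AND (NOT p2 IMPLIES p3))   [eliminate IFF]
⇔ NOT ((NOT p3 OR NOT p2) AND (NOT p2 IMPLIES p3))   [eliminate IMPLIES]
⇔ NOT ((NOT p3 OR NOT p2) AND (NOT NOT p2 OR p3))   [eliminate IMPLIES]
⇔ NOT (NOT p3 OR NOT p2) OR NOT (NOT NOT p2 OR p3)   [De Morgan]
⇔ (NOT NOT p3 AND NOT NOT p2) OR NOT (NOT NOT p2 OR p3)   [De Morgan]
⇔ (p3 AND NOT NOT p2) OR NOT (NOT NOT p2 OR p3)   [double negation]
⇔ (p3 AND p2) OR NOT (NOT NOT p2 OR p3)   [double negation]
⇔ (p3 AND p2) OR (NOT NOT NOT p2 AND NOT p3)   [De Morgan]
⇔ (p3 AND p2) OR (NOT p2 AND NOT p3)   [double negation]
⇔ (p3 OR NOT p2) AND (p3 OR NOT p3) AND (p2 OR NOT p2) AND (p2 OR NOT p3)   [distribute OR over AND]
⇔ (p3 OR NOT p2) AND (p2 OR NOT p3)   [simplify]

(p3 OR NOT p2) AND (p2 OR NOT p3)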